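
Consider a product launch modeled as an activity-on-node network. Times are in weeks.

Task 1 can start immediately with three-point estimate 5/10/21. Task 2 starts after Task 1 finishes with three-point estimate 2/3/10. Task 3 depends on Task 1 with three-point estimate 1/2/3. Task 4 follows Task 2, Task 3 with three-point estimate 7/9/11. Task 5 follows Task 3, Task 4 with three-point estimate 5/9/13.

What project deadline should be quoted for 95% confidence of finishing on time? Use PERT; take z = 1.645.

38.5 weeks

te_Task 1 = (5 + 4·10 + 21)/6 = 66/6 = 11; σ²_Task 1 = ((21−5)/6)² = 7.111
te_Task 2 = (2 + 4·3 + 10)/6 = 24/6 = 4; σ²_Task 2 = ((10−2)/6)² = 1.778
te_Task 3 = (1 + 4·2 + 3)/6 = 12/6 = 2; σ²_Task 3 = ((3−1)/6)² = 0.111
te_Task 4 = (7 + 4·9 + 11)/6 = 54/6 = 9; σ²_Task 4 = ((11−7)/6)² = 0.444
te_Task 5 = (5 + 4·9 + 13)/6 = 54/6 = 9; σ²_Task 5 = ((13−5)/6)² = 1.778

Forward pass:
ES_Task 1 = 0; EF_Task 1 = 11
ES_Task 2 = 11; EF_Task 2 = 11+4 = 15
ES_Task 3 = 11; EF_Task 3 = 11+2 = 13
ES_Task 4 = max(EF_Task 2=15, EF_Task 3=13) = 15; EF_Task 4 = 15+9 = 24
ES_Task 5 = max(EF_Task 3=13, EF_Task 4=24) = 24; EF_Task 5 = 24+9 = 33
Expected project duration μ = 33 weeks. Critical path: Task 1 → Task 2 → Task 4 → Task 5.

Variance along critical path = 7.111 + 1.778 + 0.444 + 1.778 = 11.111; σ = 3.333 weeks.
D = μ + z·σ = 33 + 1.645·3.333 = 38.5 weeks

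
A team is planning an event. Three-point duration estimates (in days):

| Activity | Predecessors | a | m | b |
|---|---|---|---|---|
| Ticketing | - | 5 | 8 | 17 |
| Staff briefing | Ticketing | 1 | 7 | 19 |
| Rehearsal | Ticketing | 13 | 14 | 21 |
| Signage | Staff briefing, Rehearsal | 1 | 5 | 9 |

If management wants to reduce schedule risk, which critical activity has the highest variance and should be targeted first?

Ticketing

te_Ticketing = (5 + 4·8 + 17)/6 = 54/6 = 9; σ²_Ticketing = ((17−5)/6)² = 4.000
te_Staff briefing = (1 + 4·7 + 19)/6 = 48/6 = 8; σ²_Staff briefing = ((19−1)/6)² = 9.000
te_Rehearsal = (13 + 4·14 + 21)/6 = 90/6 = 15; σ²_Rehearsal = ((21−13)/6)² = 1.778
te_Signage = (1 + 4·5 + 9)/6 = 30/6 = 5; σ²_Signage = ((9−1)/6)² = 1.778

Forward pass:
ES_Ticketing = 0; EF_Ticketing = 9
ES_Staff briefing = 9; EF_Staff briefing = 9+8 = 17
ES_Rehearsal = 9; EF_Rehearsal = 9+15 = 24
ES_Signage = max(EF_Staff briefing=17, EF_Rehearsal=24) = 24; EF_Signage = 24+5 = 29
Expected project duration μ = 29 days. Critical path: Ticketing → Rehearsal → Signage.

Variances on critical path: σ²_Ticketing=4.000, σ²_Rehearsal=1.778, σ²_Signage=1.778.
Largest is σ²_Ticketing = 4.000.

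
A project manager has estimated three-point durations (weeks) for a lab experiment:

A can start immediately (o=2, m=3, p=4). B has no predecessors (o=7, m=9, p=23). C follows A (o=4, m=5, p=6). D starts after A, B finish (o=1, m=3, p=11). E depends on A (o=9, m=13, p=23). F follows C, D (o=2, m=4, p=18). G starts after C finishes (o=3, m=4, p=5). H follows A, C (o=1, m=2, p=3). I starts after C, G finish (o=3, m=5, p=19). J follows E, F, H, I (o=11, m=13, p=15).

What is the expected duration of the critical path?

te_A = (2 + 4·3 + 4)/6 = 18/6 = 3
te_B = (7 + 4·9 + 23)/6 = 66/6 = 11
te_C = (4 + 4·5 + 6)/6 = 30/6 = 5
te_D = (1 + 4·3 + 11)/6 = 24/6 = 4
te_E = (9 + 4·13 + 23)/6 = 84/6 = 14
te_F = (2 + 4·4 + 18)/6 = 36/6 = 6
te_G = (3 + 4·4 + 5)/6 = 24/6 = 4
te_H = (1 + 4·2 + 3)/6 = 12/6 = 2
te_I = (3 + 4·5 + 19)/6 = 42/6 = 7
te_J = (11 + 4·13 + 15)/6 = 78/6 = 13

Forward pass:
ES_A = 0; EF_A = 3
ES_B = 0; EF_B = 11
ES_C = 3; EF_C = 3+5 = 8
ES_D = max(EF_A=3, EF_B=11) = 11; EF_D = 11+4 = 15
ES_E = 3; EF_E = 3+14 = 17
ES_F = max(EF_C=8, EF_D=15) = 15; EF_F = 15+6 = 21
ES_G = 8; EF_G = 8+4 = 12
ES_H = max(EF_A=3, EF_C=8) = 8; EF_H = 8+2 = 10
ES_I = max(EF_C=8, EF_G=12) = 12; EF_I = 12+7 = 19
ES_J = max(EF_E=17, EF_F=21, EF_H=10, EF_I=19) = 21; EF_J = 21+13 = 34
Expected project duration μ = 34 weeks. Critical path: B → D → F → J.

34 weeks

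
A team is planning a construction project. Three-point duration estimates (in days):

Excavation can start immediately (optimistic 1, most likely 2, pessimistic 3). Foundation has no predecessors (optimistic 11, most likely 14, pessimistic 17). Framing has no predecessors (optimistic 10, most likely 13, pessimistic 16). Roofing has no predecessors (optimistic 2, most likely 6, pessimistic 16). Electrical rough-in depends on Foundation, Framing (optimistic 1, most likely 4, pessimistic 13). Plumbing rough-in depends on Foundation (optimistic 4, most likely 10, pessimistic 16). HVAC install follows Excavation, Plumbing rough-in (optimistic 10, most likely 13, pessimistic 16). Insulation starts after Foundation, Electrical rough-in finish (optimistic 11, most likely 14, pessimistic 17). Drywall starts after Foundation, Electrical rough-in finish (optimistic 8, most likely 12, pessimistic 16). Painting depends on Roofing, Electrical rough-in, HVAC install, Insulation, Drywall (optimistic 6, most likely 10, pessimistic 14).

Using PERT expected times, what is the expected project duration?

te_Excavation = (1 + 4·2 + 3)/6 = 12/6 = 2
te_Foundation = (11 + 4·14 + 17)/6 = 84/6 = 14
te_Framing = (10 + 4·13 + 16)/6 = 78/6 = 13
te_Roofing = (2 + 4·6 + 16)/6 = 42/6 = 7
te_Electrical rough-in = (1 + 4·4 + 13)/6 = 30/6 = 5
te_Plumbing rough-in = (4 + 4·10 + 16)/6 = 60/6 = 10
te_HVAC install = (10 + 4·13 + 16)/6 = 78/6 = 13
te_Insulation = (11 + 4·14 + 17)/6 = 84/6 = 14
te_Drywall = (8 + 4·12 + 16)/6 = 72/6 = 12
te_Painting = (6 + 4·10 + 14)/6 = 60/6 = 10

Forward pass:
ES_Excavation = 0; EF_Excavation = 2
ES_Foundation = 0; EF_Foundation = 14
ES_Framing = 0; EF_Framing = 13
ES_Roofing = 0; EF_Roofing = 7
ES_Electrical rough-in = max(EF_Foundation=14, EF_Framing=13) = 14; EF_Electrical rough-in = 14+5 = 19
ES_Plumbing rough-in = 14; EF_Plumbing rough-in = 14+10 = 24
ES_HVAC install = max(EF_Excavation=2, EF_Plumbing rough-in=24) = 24; EF_HVAC install = 24+13 = 37
ES_Insulation = max(EF_Foundation=14, EF_Electrical rough-in=19) = 19; EF_Insulation = 19+14 = 33
ES_Drywall = max(EF_Foundation=14, EF_Electrical rough-in=19) = 19; EF_Drywall = 19+12 = 31
ES_Painting = max(EF_Roofing=7, EF_Electrical rough-in=19, EF_HVAC install=37, EF_Insulation=33, EF_Drywall=31) = 37; EF_Painting = 37+10 = 47
Expected project duration μ = 47 days. Critical path: Foundation → Plumbing rough-in → HVAC install → Painting.

47 days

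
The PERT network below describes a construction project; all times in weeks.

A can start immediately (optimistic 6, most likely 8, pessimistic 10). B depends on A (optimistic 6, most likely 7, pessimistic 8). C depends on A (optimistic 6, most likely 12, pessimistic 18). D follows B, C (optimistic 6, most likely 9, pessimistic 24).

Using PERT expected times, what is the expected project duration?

31 weeks

te_A = (6 + 4·8 + 10)/6 = 48/6 = 8
te_B = (6 + 4·7 + 8)/6 = 42/6 = 7
te_C = (6 + 4·12 + 18)/6 = 72/6 = 12
te_D = (6 + 4·9 + 24)/6 = 66/6 = 11

Forward pass:
ES_A = 0; EF_A = 8
ES_B = 8; EF_B = 8+7 = 15
ES_C = 8; EF_C = 8+12 = 20
ES_D = max(EF_B=15, EF_C=20) = 20; EF_D = 20+11 = 31
Expected project duration μ = 31 weeks. Critical path: A → C → D.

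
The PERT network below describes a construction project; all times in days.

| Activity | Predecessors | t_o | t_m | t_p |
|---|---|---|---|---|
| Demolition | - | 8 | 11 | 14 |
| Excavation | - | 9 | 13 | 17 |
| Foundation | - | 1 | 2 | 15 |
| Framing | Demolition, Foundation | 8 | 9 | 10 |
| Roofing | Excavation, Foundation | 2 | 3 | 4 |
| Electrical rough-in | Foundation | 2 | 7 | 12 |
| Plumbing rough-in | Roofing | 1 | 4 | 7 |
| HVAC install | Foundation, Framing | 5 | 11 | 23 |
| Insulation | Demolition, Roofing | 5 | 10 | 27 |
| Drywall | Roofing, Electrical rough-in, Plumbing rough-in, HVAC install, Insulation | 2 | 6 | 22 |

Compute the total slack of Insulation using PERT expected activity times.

te_Demolition = (8 + 4·11 + 14)/6 = 66/6 = 11
te_Excavation = (9 + 4·13 + 17)/6 = 78/6 = 13
te_Foundation = (1 + 4·2 + 15)/6 = 24/6 = 4
te_Framing = (8 + 4·9 + 10)/6 = 54/6 = 9
te_Roofing = (2 + 4·3 + 4)/6 = 18/6 = 3
te_Electrical rough-in = (2 + 4·7 + 12)/6 = 42/6 = 7
te_Plumbing rough-in = (1 + 4·4 + 7)/6 = 24/6 = 4
te_HVAC install = (5 + 4·11 + 23)/6 = 72/6 = 12
te_Insulation = (5 + 4·10 + 27)/6 = 72/6 = 12
te_Drywall = (2 + 4·6 + 22)/6 = 48/6 = 8

Forward pass:
ES_Demolition = 0; EF_Demolition = 11
ES_Excavation = 0; EF_Excavation = 13
ES_Foundation = 0; EF_Foundation = 4
ES_Framing = max(EF_Demolition=11, EF_Foundation=4) = 11; EF_Framing = 11+9 = 20
ES_Roofing = max(EF_Excavation=13, EF_Foundation=4) = 13; EF_Roofing = 13+3 = 16
ES_Electrical rough-in = 4; EF_Electrical rough-in = 4+7 = 11
ES_Plumbing rough-in = 16; EF_Plumbing rough-in = 16+4 = 20
ES_HVAC install = max(EF_Foundation=4, EF_Framing=20) = 20; EF_HVAC install = 20+12 = 32
ES_Insulation = max(EF_Demolition=11, EF_Roofing=16) = 16; EF_Insulation = 16+12 = 28
ES_Drywall = max(EF_Roofing=16, EF_Electrical rough-in=11, EF_Plumbing rough-in=20, EF_HVAC install=32, EF_Insulation=28) = 32; EF_Drywall = 32+8 = 40
Expected project duration μ = 40 days. Critical path: Demolition → Framing → HVAC install → Drywall.

Backward pass:
LF_Drywall = 40; LS_Drywall = 40−8 = 32
LF_Insulation = LS_Drywall = 32; LS_Insulation = 32−12 = 20
LF_HVAC install = LS_Drywall = 32; LS_HVAC install = 32−12 = 20
LF_Plumbing rough-in = LS_Drywall = 32; LS_Plumbing rough-in = 32−4 = 28
LF_Electrical rough-in = LS_Drywall = 32; LS_Electrical rough-in = 32−7 = 25
LF_Roofing = min(LS_Plumbing rough-in=28, LS_Insulation=20, LS_Drywall=32) = 20; LS_Roofing = 20−3 = 17
LF_Framing = LS_HVAC install = 20; LS_Framing = 20−9 = 11
LF_Foundation = min(LS_Framing=11, LS_Roofing=17, LS_Electrical rough-in=25, LS_HVAC install=20) = 11; LS_Foundation = 11−4 = 7
LF_Excavation = LS_Roofing = 17; LS_Excavation = 17−13 = 4
LF_Demolition = min(LS_Framing=11, LS_Insulation=20) = 11; LS_Demolition = 11−11 = 0
Slack_Insulation = LS_Insulation − ES_Insulation = 20 − 16 = 4

4 days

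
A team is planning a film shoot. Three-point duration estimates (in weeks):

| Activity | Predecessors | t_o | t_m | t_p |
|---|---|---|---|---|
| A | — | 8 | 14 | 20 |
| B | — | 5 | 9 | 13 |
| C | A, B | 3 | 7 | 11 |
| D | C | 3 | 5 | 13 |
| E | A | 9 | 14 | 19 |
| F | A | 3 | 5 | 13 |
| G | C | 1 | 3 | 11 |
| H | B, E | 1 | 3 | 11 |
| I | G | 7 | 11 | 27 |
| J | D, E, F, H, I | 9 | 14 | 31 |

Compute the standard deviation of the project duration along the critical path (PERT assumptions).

5.75 weeks

te_A = (8 + 4·14 + 20)/6 = 84/6 = 14; σ²_A = ((20−8)/6)² = 4.000
te_B = (5 + 4·9 + 13)/6 = 54/6 = 9; σ²_B = ((13−5)/6)² = 1.778
te_C = (3 + 4·7 + 11)/6 = 42/6 = 7; σ²_C = ((11−3)/6)² = 1.778
te_D = (3 + 4·5 + 13)/6 = 36/6 = 6; σ²_D = ((13−3)/6)² = 2.778
te_E = (9 + 4·14 + 19)/6 = 84/6 = 14; σ²_E = ((19−9)/6)² = 2.778
te_F = (3 + 4·5 + 13)/6 = 36/6 = 6; σ²_F = ((13−3)/6)² = 2.778
te_G = (1 + 4·3 + 11)/6 = 24/6 = 4; σ²_G = ((11−1)/6)² = 2.778
te_H = (1 + 4·3 + 11)/6 = 24/6 = 4; σ²_H = ((11−1)/6)² = 2.778
te_I = (7 + 4·11 + 27)/6 = 78/6 = 13; σ²_I = ((27−7)/6)² = 11.111
te_J = (9 + 4·14 + 31)/6 = 96/6 = 16; σ²_J = ((31−9)/6)² = 13.444

Forward pass:
ES_A = 0; EF_A = 14
ES_B = 0; EF_B = 9
ES_C = max(EF_A=14, EF_B=9) = 14; EF_C = 14+7 = 21
ES_D = 21; EF_D = 21+6 = 27
ES_E = 14; EF_E = 14+14 = 28
ES_F = 14; EF_F = 14+6 = 20
ES_G = 21; EF_G = 21+4 = 25
ES_H = max(EF_B=9, EF_E=28) = 28; EF_H = 28+4 = 32
ES_I = 25; EF_I = 25+13 = 38
ES_J = max(EF_D=27, EF_E=28, EF_F=20, EF_H=32, EF_I=38) = 38; EF_J = 38+16 = 54
Expected project duration μ = 54 weeks. Critical path: A → C → G → I → J.

Variance along critical path = 4.000 + 1.778 + 2.778 + 11.111 + 13.444 = 33.111
σ = √33.111 = 5.754 weeks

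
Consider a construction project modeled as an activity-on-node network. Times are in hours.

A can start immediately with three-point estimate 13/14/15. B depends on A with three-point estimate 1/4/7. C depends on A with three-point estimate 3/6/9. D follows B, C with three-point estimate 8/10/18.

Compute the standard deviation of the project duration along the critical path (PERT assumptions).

1.97 hours

te_A = (13 + 4·14 + 15)/6 = 84/6 = 14; σ²_A = ((15−13)/6)² = 0.111
te_B = (1 + 4·4 + 7)/6 = 24/6 = 4; σ²_B = ((7−1)/6)² = 1.000
te_C = (3 + 4·6 + 9)/6 = 36/6 = 6; σ²_C = ((9−3)/6)² = 1.000
te_D = (8 + 4·10 + 18)/6 = 66/6 = 11; σ²_D = ((18−8)/6)² = 2.778

Forward pass:
ES_A = 0; EF_A = 14
ES_B = 14; EF_B = 14+4 = 18
ES_C = 14; EF_C = 14+6 = 20
ES_D = max(EF_B=18, EF_C=20) = 20; EF_D = 20+11 = 31
Expected project duration μ = 31 hours. Critical path: A → C → D.

Variance along critical path = 0.111 + 1.000 + 2.778 = 3.889
σ = √3.889 = 1.972 hours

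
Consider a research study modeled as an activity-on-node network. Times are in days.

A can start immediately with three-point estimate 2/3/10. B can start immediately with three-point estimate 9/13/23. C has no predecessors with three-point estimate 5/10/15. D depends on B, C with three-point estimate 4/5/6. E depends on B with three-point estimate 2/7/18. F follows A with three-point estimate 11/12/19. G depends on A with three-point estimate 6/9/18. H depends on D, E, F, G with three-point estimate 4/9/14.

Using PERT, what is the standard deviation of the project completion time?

te_A = (2 + 4·3 + 10)/6 = 24/6 = 4; σ²_A = ((10−2)/6)² = 1.778
te_B = (9 + 4·13 + 23)/6 = 84/6 = 14; σ²_B = ((23−9)/6)² = 5.444
te_C = (5 + 4·10 + 15)/6 = 60/6 = 10; σ²_C = ((15−5)/6)² = 2.778
te_D = (4 + 4·5 + 6)/6 = 30/6 = 5; σ²_D = ((6−4)/6)² = 0.111
te_E = (2 + 4·7 + 18)/6 = 48/6 = 8; σ²_E = ((18−2)/6)² = 7.111
te_F = (11 + 4·12 + 19)/6 = 78/6 = 13; σ²_F = ((19−11)/6)² = 1.778
te_G = (6 + 4·9 + 18)/6 = 60/6 = 10; σ²_G = ((18−6)/6)² = 4.000
te_H = (4 + 4·9 + 14)/6 = 54/6 = 9; σ²_H = ((14−4)/6)² = 2.778

Forward pass:
ES_A = 0; EF_A = 4
ES_B = 0; EF_B = 14
ES_C = 0; EF_C = 10
ES_D = max(EF_B=14, EF_C=10) = 14; EF_D = 14+5 = 19
ES_E = 14; EF_E = 14+8 = 22
ES_F = 4; EF_F = 4+13 = 17
ES_G = 4; EF_G = 4+10 = 14
ES_H = max(EF_D=19, EF_E=22, EF_F=17, EF_G=14) = 22; EF_H = 22+9 = 31
Expected project duration μ = 31 days. Critical path: B → E → H.

Variance along critical path = 5.444 + 7.111 + 2.778 = 15.333
σ = √15.333 = 3.916 days

3.92 days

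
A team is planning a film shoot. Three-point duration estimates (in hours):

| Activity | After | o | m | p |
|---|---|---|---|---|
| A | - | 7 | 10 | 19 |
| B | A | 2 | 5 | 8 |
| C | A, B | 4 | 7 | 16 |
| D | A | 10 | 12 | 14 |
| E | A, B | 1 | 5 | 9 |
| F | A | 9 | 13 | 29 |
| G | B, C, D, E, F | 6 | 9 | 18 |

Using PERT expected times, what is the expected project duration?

te_A = (7 + 4·10 + 19)/6 = 66/6 = 11
te_B = (2 + 4·5 + 8)/6 = 30/6 = 5
te_C = (4 + 4·7 + 16)/6 = 48/6 = 8
te_D = (10 + 4·12 + 14)/6 = 72/6 = 12
te_E = (1 + 4·5 + 9)/6 = 30/6 = 5
te_F = (9 + 4·13 + 29)/6 = 90/6 = 15
te_G = (6 + 4·9 + 18)/6 = 60/6 = 10

Forward pass:
ES_A = 0; EF_A = 11
ES_B = 11; EF_B = 11+5 = 16
ES_C = max(EF_A=11, EF_B=16) = 16; EF_C = 16+8 = 24
ES_D = 11; EF_D = 11+12 = 23
ES_E = max(EF_A=11, EF_B=16) = 16; EF_E = 16+5 = 21
ES_F = 11; EF_F = 11+15 = 26
ES_G = max(EF_B=16, EF_C=24, EF_D=23, EF_E=21, EF_F=26) = 26; EF_G = 26+10 = 36
Expected project duration μ = 36 hours. Critical path: A → F → G.

36 hours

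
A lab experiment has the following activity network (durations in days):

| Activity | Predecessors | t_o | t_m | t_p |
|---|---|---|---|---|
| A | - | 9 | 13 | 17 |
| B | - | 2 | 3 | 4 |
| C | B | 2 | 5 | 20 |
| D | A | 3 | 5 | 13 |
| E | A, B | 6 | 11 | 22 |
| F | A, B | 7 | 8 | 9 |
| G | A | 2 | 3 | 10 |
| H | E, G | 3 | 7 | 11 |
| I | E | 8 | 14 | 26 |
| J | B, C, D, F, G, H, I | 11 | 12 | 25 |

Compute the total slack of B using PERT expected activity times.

10 days

te_A = (9 + 4·13 + 17)/6 = 78/6 = 13
te_B = (2 + 4·3 + 4)/6 = 18/6 = 3
te_C = (2 + 4·5 + 20)/6 = 42/6 = 7
te_D = (3 + 4·5 + 13)/6 = 36/6 = 6
te_E = (6 + 4·11 + 22)/6 = 72/6 = 12
te_F = (7 + 4·8 + 9)/6 = 48/6 = 8
te_G = (2 + 4·3 + 10)/6 = 24/6 = 4
te_H = (3 + 4·7 + 11)/6 = 42/6 = 7
te_I = (8 + 4·14 + 26)/6 = 90/6 = 15
te_J = (11 + 4·12 + 25)/6 = 84/6 = 14

Forward pass:
ES_A = 0; EF_A = 13
ES_B = 0; EF_B = 3
ES_C = 3; EF_C = 3+7 = 10
ES_D = 13; EF_D = 13+6 = 19
ES_E = max(EF_A=13, EF_B=3) = 13; EF_E = 13+12 = 25
ES_F = max(EF_A=13, EF_B=3) = 13; EF_F = 13+8 = 21
ES_G = 13; EF_G = 13+4 = 17
ES_H = max(EF_E=25, EF_G=17) = 25; EF_H = 25+7 = 32
ES_I = 25; EF_I = 25+15 = 40
ES_J = max(EF_B=3, EF_C=10, EF_D=19, EF_F=21, EF_G=17, EF_H=32, EF_I=40) = 40; EF_J = 40+14 = 54
Expected project duration μ = 54 days. Critical path: A → E → I → J.

Backward pass:
LF_J = 54; LS_J = 54−14 = 40
LF_I = LS_J = 40; LS_I = 40−15 = 25
LF_H = LS_J = 40; LS_H = 40−7 = 33
LF_G = min(LS_H=33, LS_J=40) = 33; LS_G = 33−4 = 29
LF_F = LS_J = 40; LS_F = 40−8 = 32
LF_E = min(LS_H=33, LS_I=25) = 25; LS_E = 25−12 = 13
LF_D = LS_J = 40; LS_D = 40−6 = 34
LF_C = LS_J = 40; LS_C = 40−7 = 33
LF_B = min(LS_C=33, LS_E=13, LS_F=32, LS_J=40) = 13; LS_B = 13−3 = 10
LF_A = min(LS_D=34, LS_E=13, LS_F=32, LS_G=29) = 13; LS_A = 13−13 = 0
Slack_B = LS_B − ES_B = 10 − 0 = 10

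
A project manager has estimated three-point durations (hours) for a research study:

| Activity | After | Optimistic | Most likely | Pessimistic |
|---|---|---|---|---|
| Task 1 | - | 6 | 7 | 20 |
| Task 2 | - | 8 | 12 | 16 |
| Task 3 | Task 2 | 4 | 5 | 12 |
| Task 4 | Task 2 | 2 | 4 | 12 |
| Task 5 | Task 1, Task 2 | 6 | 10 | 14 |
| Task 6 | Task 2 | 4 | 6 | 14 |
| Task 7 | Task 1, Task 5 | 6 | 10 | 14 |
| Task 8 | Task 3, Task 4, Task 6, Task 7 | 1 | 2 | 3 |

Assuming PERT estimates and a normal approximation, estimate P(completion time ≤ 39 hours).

te_Task 1 = (6 + 4·7 + 20)/6 = 54/6 = 9; σ²_Task 1 = ((20−6)/6)² = 5.444
te_Task 2 = (8 + 4·12 + 16)/6 = 72/6 = 12; σ²_Task 2 = ((16−8)/6)² = 1.778
te_Task 3 = (4 + 4·5 + 12)/6 = 36/6 = 6; σ²_Task 3 = ((12−4)/6)² = 1.778
te_Task 4 = (2 + 4·4 + 12)/6 = 30/6 = 5; σ²_Task 4 = ((12−2)/6)² = 2.778
te_Task 5 = (6 + 4·10 + 14)/6 = 60/6 = 10; σ²_Task 5 = ((14−6)/6)² = 1.778
te_Task 6 = (4 + 4·6 + 14)/6 = 42/6 = 7; σ²_Task 6 = ((14−4)/6)² = 2.778
te_Task 7 = (6 + 4·10 + 14)/6 = 60/6 = 10; σ²_Task 7 = ((14−6)/6)² = 1.778
te_Task 8 = (1 + 4·2 + 3)/6 = 12/6 = 2; σ²_Task 8 = ((3−1)/6)² = 0.111

Forward pass:
ES_Task 1 = 0; EF_Task 1 = 9
ES_Task 2 = 0; EF_Task 2 = 12
ES_Task 3 = 12; EF_Task 3 = 12+6 = 18
ES_Task 4 = 12; EF_Task 4 = 12+5 = 17
ES_Task 5 = max(EF_Task 1=9, EF_Task 2=12) = 12; EF_Task 5 = 12+10 = 22
ES_Task 6 = 12; EF_Task 6 = 12+7 = 19
ES_Task 7 = max(EF_Task 1=9, EF_Task 5=22) = 22; EF_Task 7 = 22+10 = 32
ES_Task 8 = max(EF_Task 3=18, EF_Task 4=17, EF_Task 6=19, EF_Task 7=32) = 32; EF_Task 8 = 32+2 = 34
Expected project duration μ = 34 hours. Critical path: Task 2 → Task 5 → Task 7 → Task 8.

Variance along critical path = 1.778 + 1.778 + 1.778 + 0.111 = 5.444; σ = √5.444 = 2.333 hours.
Z = (39 − 34) / 2.333 = 2.143
P(T ≤ 39) = Φ(2.143) ≈ 0.984

0.984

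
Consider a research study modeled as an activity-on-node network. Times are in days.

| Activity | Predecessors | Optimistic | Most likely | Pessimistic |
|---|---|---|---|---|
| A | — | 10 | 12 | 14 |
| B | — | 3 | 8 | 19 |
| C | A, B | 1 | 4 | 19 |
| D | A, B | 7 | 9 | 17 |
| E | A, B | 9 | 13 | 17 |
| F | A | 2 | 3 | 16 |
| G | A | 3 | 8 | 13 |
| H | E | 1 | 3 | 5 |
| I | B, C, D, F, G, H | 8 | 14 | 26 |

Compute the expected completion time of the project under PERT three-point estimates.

43 days

te_A = (10 + 4·12 + 14)/6 = 72/6 = 12
te_B = (3 + 4·8 + 19)/6 = 54/6 = 9
te_C = (1 + 4·4 + 19)/6 = 36/6 = 6
te_D = (7 + 4·9 + 17)/6 = 60/6 = 10
te_E = (9 + 4·13 + 17)/6 = 78/6 = 13
te_F = (2 + 4·3 + 16)/6 = 30/6 = 5
te_G = (3 + 4·8 + 13)/6 = 48/6 = 8
te_H = (1 + 4·3 + 5)/6 = 18/6 = 3
te_I = (8 + 4·14 + 26)/6 = 90/6 = 15

Forward pass:
ES_A = 0; EF_A = 12
ES_B = 0; EF_B = 9
ES_C = max(EF_A=12, EF_B=9) = 12; EF_C = 12+6 = 18
ES_D = max(EF_A=12, EF_B=9) = 12; EF_D = 12+10 = 22
ES_E = max(EF_A=12, EF_B=9) = 12; EF_E = 12+13 = 25
ES_F = 12; EF_F = 12+5 = 17
ES_G = 12; EF_G = 12+8 = 20
ES_H = 25; EF_H = 25+3 = 28
ES_I = max(EF_B=9, EF_C=18, EF_D=22, EF_F=17, EF_G=20, EF_H=28) = 28; EF_I = 28+15 = 43
Expected project duration μ = 43 days. Critical path: A → E → H → I.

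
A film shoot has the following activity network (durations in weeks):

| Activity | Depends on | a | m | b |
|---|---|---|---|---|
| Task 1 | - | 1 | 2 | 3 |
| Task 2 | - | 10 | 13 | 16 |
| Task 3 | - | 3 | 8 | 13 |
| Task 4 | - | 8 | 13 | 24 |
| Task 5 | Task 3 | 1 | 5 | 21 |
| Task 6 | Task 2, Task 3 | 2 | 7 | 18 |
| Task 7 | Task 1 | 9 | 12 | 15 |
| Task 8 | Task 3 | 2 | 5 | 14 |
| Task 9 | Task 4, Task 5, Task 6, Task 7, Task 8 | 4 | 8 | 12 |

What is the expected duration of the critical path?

29 weeks

te_Task 1 = (1 + 4·2 + 3)/6 = 12/6 = 2
te_Task 2 = (10 + 4·13 + 16)/6 = 78/6 = 13
te_Task 3 = (3 + 4·8 + 13)/6 = 48/6 = 8
te_Task 4 = (8 + 4·13 + 24)/6 = 84/6 = 14
te_Task 5 = (1 + 4·5 + 21)/6 = 42/6 = 7
te_Task 6 = (2 + 4·7 + 18)/6 = 48/6 = 8
te_Task 7 = (9 + 4·12 + 15)/6 = 72/6 = 12
te_Task 8 = (2 + 4·5 + 14)/6 = 36/6 = 6
te_Task 9 = (4 + 4·8 + 12)/6 = 48/6 = 8

Forward pass:
ES_Task 1 = 0; EF_Task 1 = 2
ES_Task 2 = 0; EF_Task 2 = 13
ES_Task 3 = 0; EF_Task 3 = 8
ES_Task 4 = 0; EF_Task 4 = 14
ES_Task 5 = 8; EF_Task 5 = 8+7 = 15
ES_Task 6 = max(EF_Task 2=13, EF_Task 3=8) = 13; EF_Task 6 = 13+8 = 21
ES_Task 7 = 2; EF_Task 7 = 2+12 = 14
ES_Task 8 = 8; EF_Task 8 = 8+6 = 14
ES_Task 9 = max(EF_Task 4=14, EF_Task 5=15, EF_Task 6=21, EF_Task 7=14, EF_Task 8=14) = 21; EF_Task 9 = 21+8 = 29
Expected project duration μ = 29 weeks. Critical path: Task 2 → Task 6 → Task 9.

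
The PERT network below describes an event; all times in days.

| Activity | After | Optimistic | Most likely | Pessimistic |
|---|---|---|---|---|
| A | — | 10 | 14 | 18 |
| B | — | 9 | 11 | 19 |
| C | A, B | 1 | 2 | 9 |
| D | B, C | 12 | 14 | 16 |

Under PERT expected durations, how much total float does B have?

2 days

te_A = (10 + 4·14 + 18)/6 = 84/6 = 14
te_B = (9 + 4·11 + 19)/6 = 72/6 = 12
te_C = (1 + 4·2 + 9)/6 = 18/6 = 3
te_D = (12 + 4·14 + 16)/6 = 84/6 = 14

Forward pass:
ES_A = 0; EF_A = 14
ES_B = 0; EF_B = 12
ES_C = max(EF_A=14, EF_B=12) = 14; EF_C = 14+3 = 17
ES_D = max(EF_B=12, EF_C=17) = 17; EF_D = 17+14 = 31
Expected project duration μ = 31 days. Critical path: A → C → D.

Backward pass:
LF_D = 31; LS_D = 31−14 = 17
LF_C = LS_D = 17; LS_C = 17−3 = 14
LF_B = min(LS_C=14, LS_D=17) = 14; LS_B = 14−12 = 2
LF_A = LS_C = 14; LS_A = 14−14 = 0
Slack_B = LS_B − ES_B = 2 − 0 = 2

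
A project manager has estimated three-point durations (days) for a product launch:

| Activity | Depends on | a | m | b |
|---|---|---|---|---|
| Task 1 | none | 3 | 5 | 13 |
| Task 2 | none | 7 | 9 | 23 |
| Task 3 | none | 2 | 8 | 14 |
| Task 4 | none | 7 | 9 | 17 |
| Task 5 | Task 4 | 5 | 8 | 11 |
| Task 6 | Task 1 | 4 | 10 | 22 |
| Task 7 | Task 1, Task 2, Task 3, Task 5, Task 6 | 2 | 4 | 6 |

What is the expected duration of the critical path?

te_Task 1 = (3 + 4·5 + 13)/6 = 36/6 = 6
te_Task 2 = (7 + 4·9 + 23)/6 = 66/6 = 11
te_Task 3 = (2 + 4·8 + 14)/6 = 48/6 = 8
te_Task 4 = (7 + 4·9 + 17)/6 = 60/6 = 10
te_Task 5 = (5 + 4·8 + 11)/6 = 48/6 = 8
te_Task 6 = (4 + 4·10 + 22)/6 = 66/6 = 11
te_Task 7 = (2 + 4·4 + 6)/6 = 24/6 = 4

Forward pass:
ES_Task 1 = 0; EF_Task 1 = 6
ES_Task 2 = 0; EF_Task 2 = 11
ES_Task 3 = 0; EF_Task 3 = 8
ES_Task 4 = 0; EF_Task 4 = 10
ES_Task 5 = 10; EF_Task 5 = 10+8 = 18
ES_Task 6 = 6; EF_Task 6 = 6+11 = 17
ES_Task 7 = max(EF_Task 1=6, EF_Task 2=11, EF_Task 3=8, EF_Task 5=18, EF_Task 6=17) = 18; EF_Task 7 = 18+4 = 22
Expected project duration μ = 22 days. Critical path: Task 4 → Task 5 → Task 7.

22 days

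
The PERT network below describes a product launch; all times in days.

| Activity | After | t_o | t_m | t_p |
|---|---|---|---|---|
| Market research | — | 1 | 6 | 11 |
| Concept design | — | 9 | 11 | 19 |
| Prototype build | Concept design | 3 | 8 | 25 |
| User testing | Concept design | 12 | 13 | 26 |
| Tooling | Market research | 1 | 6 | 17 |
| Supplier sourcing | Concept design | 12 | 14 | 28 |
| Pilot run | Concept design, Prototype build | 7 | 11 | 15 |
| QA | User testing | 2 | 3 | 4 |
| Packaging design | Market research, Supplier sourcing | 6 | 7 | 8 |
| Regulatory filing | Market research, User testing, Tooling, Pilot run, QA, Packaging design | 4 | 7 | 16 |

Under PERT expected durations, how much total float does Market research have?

te_Market research = (1 + 4·6 + 11)/6 = 36/6 = 6
te_Concept design = (9 + 4·11 + 19)/6 = 72/6 = 12
te_Prototype build = (3 + 4·8 + 25)/6 = 60/6 = 10
te_User testing = (12 + 4·13 + 26)/6 = 90/6 = 15
te_Tooling = (1 + 4·6 + 17)/6 = 42/6 = 7
te_Supplier sourcing = (12 + 4·14 + 28)/6 = 96/6 = 16
te_Pilot run = (7 + 4·11 + 15)/6 = 66/6 = 11
te_QA = (2 + 4·3 + 4)/6 = 18/6 = 3
te_Packaging design = (6 + 4·7 + 8)/6 = 42/6 = 7
te_Regulatory filing = (4 + 4·7 + 16)/6 = 48/6 = 8

Forward pass:
ES_Market research = 0; EF_Market research = 6
ES_Concept design = 0; EF_Concept design = 12
ES_Prototype build = 12; EF_Prototype build = 12+10 = 22
ES_User testing = 12; EF_User testing = 12+15 = 27
ES_Tooling = 6; EF_Tooling = 6+7 = 13
ES_Supplier sourcing = 12; EF_Supplier sourcing = 12+16 = 28
ES_Pilot run = max(EF_Concept design=12, EF_Prototype build=22) = 22; EF_Pilot run = 22+11 = 33
ES_QA = 27; EF_QA = 27+3 = 30
ES_Packaging design = max(EF_Market research=6, EF_Supplier sourcing=28) = 28; EF_Packaging design = 28+7 = 35
ES_Regulatory filing = max(EF_Market research=6, EF_User testing=27, EF_Tooling=13, EF_Pilot run=33, EF_QA=30, EF_Packaging design=35) = 35; EF_Regulatory filing = 35+8 = 43
Expected project duration μ = 43 days. Critical path: Concept design → Supplier sourcing → Packaging design → Regulatory filing.

Backward pass:
LF_Regulatory filing = 43; LS_Regulatory filing = 43−8 = 35
LF_Packaging design = LS_Regulatory filing = 35; LS_Packaging design = 35−7 = 28
LF_QA = LS_Regulatory filing = 35; LS_QA = 35−3 = 32
LF_Pilot run = LS_Regulatory filing = 35; LS_Pilot run = 35−11 = 24
LF_Supplier sourcing = LS_Packaging design = 28; LS_Supplier sourcing = 28−16 = 12
LF_Tooling = LS_Regulatory filing = 35; LS_Tooling = 35−7 = 28
LF_User testing = min(LS_QA=32, LS_Regulatory filing=35) = 32; LS_User testing = 32−15 = 17
LF_Prototype build = LS_Pilot run = 24; LS_Prototype build = 24−10 = 14
LF_Concept design = min(LS_Prototype build=14, LS_User testing=17, LS_Supplier sourcing=12, LS_Pilot run=24) = 12; LS_Concept design = 12−12 = 0
LF_Market research = min(LS_Tooling=28, LS_Packaging design=28, LS_Regulatory filing=35) = 28; LS_Market research = 28−6 = 22
Slack_Market research = LS_Market research − ES_Market research = 22 − 0 = 22

22 days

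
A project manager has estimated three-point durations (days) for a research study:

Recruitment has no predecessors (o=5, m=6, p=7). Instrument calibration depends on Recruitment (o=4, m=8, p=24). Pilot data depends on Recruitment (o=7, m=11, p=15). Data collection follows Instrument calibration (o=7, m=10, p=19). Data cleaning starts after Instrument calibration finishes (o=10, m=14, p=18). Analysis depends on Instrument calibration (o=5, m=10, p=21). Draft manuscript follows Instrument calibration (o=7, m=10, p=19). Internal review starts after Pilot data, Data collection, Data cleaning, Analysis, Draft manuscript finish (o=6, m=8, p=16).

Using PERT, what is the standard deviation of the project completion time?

te_Recruitment = (5 + 4·6 + 7)/6 = 36/6 = 6; σ²_Recruitment = ((7−5)/6)² = 0.111
te_Instrument calibration = (4 + 4·8 + 24)/6 = 60/6 = 10; σ²_Instrument calibration = ((24−4)/6)² = 11.111
te_Pilot data = (7 + 4·11 + 15)/6 = 66/6 = 11; σ²_Pilot data = ((15−7)/6)² = 1.778
te_Data collection = (7 + 4·10 + 19)/6 = 66/6 = 11; σ²_Data collection = ((19−7)/6)² = 4.000
te_Data cleaning = (10 + 4·14 + 18)/6 = 84/6 = 14; σ²_Data cleaning = ((18−10)/6)² = 1.778
te_Analysis = (5 + 4·10 + 21)/6 = 66/6 = 11; σ²_Analysis = ((21−5)/6)² = 7.111
te_Draft manuscript = (7 + 4·10 + 19)/6 = 66/6 = 11; σ²_Draft manuscript = ((19−7)/6)² = 4.000
te_Internal review = (6 + 4·8 + 16)/6 = 54/6 = 9; σ²_Internal review = ((16−6)/6)² = 2.778

Forward pass:
ES_Recruitment = 0; EF_Recruitment = 6
ES_Instrument calibration = 6; EF_Instrument calibration = 6+10 = 16
ES_Pilot data = 6; EF_Pilot data = 6+11 = 17
ES_Data collection = 16; EF_Data collection = 16+11 = 27
ES_Data cleaning = 16; EF_Data cleaning = 16+14 = 30
ES_Analysis = 16; EF_Analysis = 16+11 = 27
ES_Draft manuscript = 16; EF_Draft manuscript = 16+11 = 27
ES_Internal review = max(EF_Pilot data=17, EF_Data collection=27, EF_Data cleaning=30, EF_Analysis=27, EF_Draft manuscript=27) = 30; EF_Internal review = 30+9 = 39
Expected project duration μ = 39 days. Critical path: Recruitment → Instrument calibration → Data cleaning → Internal review.

Variance along critical path = 0.111 + 11.111 + 1.778 + 2.778 = 15.778
σ = √15.778 = 3.972 days

3.97 days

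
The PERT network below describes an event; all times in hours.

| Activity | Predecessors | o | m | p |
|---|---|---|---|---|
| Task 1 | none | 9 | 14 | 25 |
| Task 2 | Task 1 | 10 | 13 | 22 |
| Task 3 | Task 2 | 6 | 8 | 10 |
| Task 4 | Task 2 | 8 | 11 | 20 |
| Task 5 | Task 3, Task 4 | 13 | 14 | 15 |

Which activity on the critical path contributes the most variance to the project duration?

Task 1

te_Task 1 = (9 + 4·14 + 25)/6 = 90/6 = 15; σ²_Task 1 = ((25−9)/6)² = 7.111
te_Task 2 = (10 + 4·13 + 22)/6 = 84/6 = 14; σ²_Task 2 = ((22−10)/6)² = 4.000
te_Task 3 = (6 + 4·8 + 10)/6 = 48/6 = 8; σ²_Task 3 = ((10−6)/6)² = 0.444
te_Task 4 = (8 + 4·11 + 20)/6 = 72/6 = 12; σ²_Task 4 = ((20−8)/6)² = 4.000
te_Task 5 = (13 + 4·14 + 15)/6 = 84/6 = 14; σ²_Task 5 = ((15−13)/6)² = 0.111

Forward pass:
ES_Task 1 = 0; EF_Task 1 = 15
ES_Task 2 = 15; EF_Task 2 = 15+14 = 29
ES_Task 3 = 29; EF_Task 3 = 29+8 = 37
ES_Task 4 = 29; EF_Task 4 = 29+12 = 41
ES_Task 5 = max(EF_Task 3=37, EF_Task 4=41) = 41; EF_Task 5 = 41+14 = 55
Expected project duration μ = 55 hours. Critical path: Task 1 → Task 2 → Task 4 → Task 5.

Variances on critical path: σ²_Task 1=7.111, σ²_Task 2=4.000, σ²_Task 4=4.000, σ²_Task 5=0.111.
Largest is σ²_Task 1 = 7.111.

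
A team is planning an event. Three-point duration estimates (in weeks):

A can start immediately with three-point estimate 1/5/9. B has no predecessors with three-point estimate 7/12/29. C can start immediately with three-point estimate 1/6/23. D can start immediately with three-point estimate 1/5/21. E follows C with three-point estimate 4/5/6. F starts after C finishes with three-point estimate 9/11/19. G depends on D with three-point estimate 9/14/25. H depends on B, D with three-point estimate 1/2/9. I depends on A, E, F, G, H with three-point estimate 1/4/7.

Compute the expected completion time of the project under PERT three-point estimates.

te_A = (1 + 4·5 + 9)/6 = 30/6 = 5
te_B = (7 + 4·12 + 29)/6 = 84/6 = 14
te_C = (1 + 4·6 + 23)/6 = 48/6 = 8
te_D = (1 + 4·5 + 21)/6 = 42/6 = 7
te_E = (4 + 4·5 + 6)/6 = 30/6 = 5
te_F = (9 + 4·11 + 19)/6 = 72/6 = 12
te_G = (9 + 4·14 + 25)/6 = 90/6 = 15
te_H = (1 + 4·2 + 9)/6 = 18/6 = 3
te_I = (1 + 4·4 + 7)/6 = 24/6 = 4

Forward pass:
ES_A = 0; EF_A = 5
ES_B = 0; EF_B = 14
ES_C = 0; EF_C = 8
ES_D = 0; EF_D = 7
ES_E = 8; EF_E = 8+5 = 13
ES_F = 8; EF_F = 8+12 = 20
ES_G = 7; EF_G = 7+15 = 22
ES_H = max(EF_B=14, EF_D=7) = 14; EF_H = 14+3 = 17
ES_I = max(EF_A=5, EF_E=13, EF_F=20, EF_G=22, EF_H=17) = 22; EF_I = 22+4 = 26
Expected project duration μ = 26 weeks. Critical path: D → G → I.

26 weeks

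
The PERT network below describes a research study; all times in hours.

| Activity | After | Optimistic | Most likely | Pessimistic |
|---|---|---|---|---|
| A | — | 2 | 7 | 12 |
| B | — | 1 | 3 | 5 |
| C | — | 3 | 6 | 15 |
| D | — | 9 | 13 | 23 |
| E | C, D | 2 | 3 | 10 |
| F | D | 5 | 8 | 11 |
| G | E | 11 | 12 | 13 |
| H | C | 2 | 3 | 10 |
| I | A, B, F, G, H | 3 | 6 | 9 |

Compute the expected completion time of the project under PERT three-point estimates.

te_A = (2 + 4·7 + 12)/6 = 42/6 = 7
te_B = (1 + 4·3 + 5)/6 = 18/6 = 3
te_C = (3 + 4·6 + 15)/6 = 42/6 = 7
te_D = (9 + 4·13 + 23)/6 = 84/6 = 14
te_E = (2 + 4·3 + 10)/6 = 24/6 = 4
te_F = (5 + 4·8 + 11)/6 = 48/6 = 8
te_G = (11 + 4·12 + 13)/6 = 72/6 = 12
te_H = (2 + 4·3 + 10)/6 = 24/6 = 4
te_I = (3 + 4·6 + 9)/6 = 36/6 = 6

Forward pass:
ES_A = 0; EF_A = 7
ES_B = 0; EF_B = 3
ES_C = 0; EF_C = 7
ES_D = 0; EF_D = 14
ES_E = max(EF_C=7, EF_D=14) = 14; EF_E = 14+4 = 18
ES_F = 14; EF_F = 14+8 = 22
ES_G = 18; EF_G = 18+12 = 30
ES_H = 7; EF_H = 7+4 = 11
ES_I = max(EF_A=7, EF_B=3, EF_F=22, EF_G=30, EF_H=11) = 30; EF_I = 30+6 = 36
Expected project duration μ = 36 hours. Critical path: D → E → G → I.

36 hours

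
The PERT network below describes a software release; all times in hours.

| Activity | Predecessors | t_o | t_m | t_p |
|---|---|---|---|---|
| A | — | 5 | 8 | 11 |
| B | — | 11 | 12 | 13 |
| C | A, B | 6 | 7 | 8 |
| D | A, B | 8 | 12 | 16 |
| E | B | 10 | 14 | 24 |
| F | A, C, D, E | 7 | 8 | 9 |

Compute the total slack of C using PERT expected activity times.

te_A = (5 + 4·8 + 11)/6 = 48/6 = 8
te_B = (11 + 4·12 + 13)/6 = 72/6 = 12
te_C = (6 + 4·7 + 8)/6 = 42/6 = 7
te_D = (8 + 4·12 + 16)/6 = 72/6 = 12
te_E = (10 + 4·14 + 24)/6 = 90/6 = 15
te_F = (7 + 4·8 + 9)/6 = 48/6 = 8

Forward pass:
ES_A = 0; EF_A = 8
ES_B = 0; EF_B = 12
ES_C = max(EF_A=8, EF_B=12) = 12; EF_C = 12+7 = 19
ES_D = max(EF_A=8, EF_B=12) = 12; EF_D = 12+12 = 24
ES_E = 12; EF_E = 12+15 = 27
ES_F = max(EF_A=8, EF_C=19, EF_D=24, EF_E=27) = 27; EF_F = 27+8 = 35
Expected project duration μ = 35 hours. Critical path: B → E → F.

Backward pass:
LF_F = 35; LS_F = 35−8 = 27
LF_E = LS_F = 27; LS_E = 27−15 = 12
LF_D = LS_F = 27; LS_D = 27−12 = 15
LF_C = LS_F = 27; LS_C = 27−7 = 20
LF_B = min(LS_C=20, LS_D=15, LS_E=12) = 12; LS_B = 12−12 = 0
LF_A = min(LS_C=20, LS_D=15, LS_F=27) = 15; LS_A = 15−8 = 7
Slack_C = LS_C − ES_C = 20 − 12 = 8

8 hours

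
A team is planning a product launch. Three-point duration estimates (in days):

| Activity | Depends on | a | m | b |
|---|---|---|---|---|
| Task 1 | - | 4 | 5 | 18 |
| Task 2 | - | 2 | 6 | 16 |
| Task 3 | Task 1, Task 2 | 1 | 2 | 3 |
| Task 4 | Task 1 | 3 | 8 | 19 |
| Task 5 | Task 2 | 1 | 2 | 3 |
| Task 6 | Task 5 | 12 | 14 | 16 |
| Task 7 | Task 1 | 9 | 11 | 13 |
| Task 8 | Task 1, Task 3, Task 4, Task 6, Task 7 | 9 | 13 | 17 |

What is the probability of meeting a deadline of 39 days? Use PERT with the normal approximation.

0.859

te_Task 1 = (4 + 4·5 + 18)/6 = 42/6 = 7; σ²_Task 1 = ((18−4)/6)² = 5.444
te_Task 2 = (2 + 4·6 + 16)/6 = 42/6 = 7; σ²_Task 2 = ((16−2)/6)² = 5.444
te_Task 3 = (1 + 4·2 + 3)/6 = 12/6 = 2; σ²_Task 3 = ((3−1)/6)² = 0.111
te_Task 4 = (3 + 4·8 + 19)/6 = 54/6 = 9; σ²_Task 4 = ((19−3)/6)² = 7.111
te_Task 5 = (1 + 4·2 + 3)/6 = 12/6 = 2; σ²_Task 5 = ((3−1)/6)² = 0.111
te_Task 6 = (12 + 4·14 + 16)/6 = 84/6 = 14; σ²_Task 6 = ((16−12)/6)² = 0.444
te_Task 7 = (9 + 4·11 + 13)/6 = 66/6 = 11; σ²_Task 7 = ((13−9)/6)² = 0.444
te_Task 8 = (9 + 4·13 + 17)/6 = 78/6 = 13; σ²_Task 8 = ((17−9)/6)² = 1.778

Forward pass:
ES_Task 1 = 0; EF_Task 1 = 7
ES_Task 2 = 0; EF_Task 2 = 7
ES_Task 3 = max(EF_Task 1=7, EF_Task 2=7) = 7; EF_Task 3 = 7+2 = 9
ES_Task 4 = 7; EF_Task 4 = 7+9 = 16
ES_Task 5 = 7; EF_Task 5 = 7+2 = 9
ES_Task 6 = 9; EF_Task 6 = 9+14 = 23
ES_Task 7 = 7; EF_Task 7 = 7+11 = 18
ES_Task 8 = max(EF_Task 1=7, EF_Task 3=9, EF_Task 4=16, EF_Task 6=23, EF_Task 7=18) = 23; EF_Task 8 = 23+13 = 36
Expected project duration μ = 36 days. Critical path: Task 2 → Task 5 → Task 6 → Task 8.

Variance along critical path = 5.444 + 0.111 + 0.444 + 1.778 = 7.778; σ = √7.778 = 2.789 days.
Z = (39 − 36) / 2.789 = 1.076
P(T ≤ 39) = Φ(1.076) ≈ 0.859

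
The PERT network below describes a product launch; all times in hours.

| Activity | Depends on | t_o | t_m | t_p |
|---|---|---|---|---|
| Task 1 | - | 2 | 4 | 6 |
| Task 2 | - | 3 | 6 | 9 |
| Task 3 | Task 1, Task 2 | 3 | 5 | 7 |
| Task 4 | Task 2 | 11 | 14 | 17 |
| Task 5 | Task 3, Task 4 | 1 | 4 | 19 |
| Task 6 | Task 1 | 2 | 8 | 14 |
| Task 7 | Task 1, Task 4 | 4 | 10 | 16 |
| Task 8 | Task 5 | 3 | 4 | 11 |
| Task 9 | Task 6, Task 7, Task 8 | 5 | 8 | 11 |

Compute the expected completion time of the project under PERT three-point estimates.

te_Task 1 = (2 + 4·4 + 6)/6 = 24/6 = 4
te_Task 2 = (3 + 4·6 + 9)/6 = 36/6 = 6
te_Task 3 = (3 + 4·5 + 7)/6 = 30/6 = 5
te_Task 4 = (11 + 4·14 + 17)/6 = 84/6 = 14
te_Task 5 = (1 + 4·4 + 19)/6 = 36/6 = 6
te_Task 6 = (2 + 4·8 + 14)/6 = 48/6 = 8
te_Task 7 = (4 + 4·10 + 16)/6 = 60/6 = 10
te_Task 8 = (3 + 4·4 + 11)/6 = 30/6 = 5
te_Task 9 = (5 + 4·8 + 11)/6 = 48/6 = 8

Forward pass:
ES_Task 1 = 0; EF_Task 1 = 4
ES_Task 2 = 0; EF_Task 2 = 6
ES_Task 3 = max(EF_Task 1=4, EF_Task 2=6) = 6; EF_Task 3 = 6+5 = 11
ES_Task 4 = 6; EF_Task 4 = 6+14 = 20
ES_Task 5 = max(EF_Task 3=11, EF_Task 4=20) = 20; EF_Task 5 = 20+6 = 26
ES_Task 6 = 4; EF_Task 6 = 4+8 = 12
ES_Task 7 = max(EF_Task 1=4, EF_Task 4=20) = 20; EF_Task 7 = 20+10 = 30
ES_Task 8 = 26; EF_Task 8 = 26+5 = 31
ES_Task 9 = max(EF_Task 6=12, EF_Task 7=30, EF_Task 8=31) = 31; EF_Task 9 = 31+8 = 39
Expected project duration μ = 39 hours. Critical path: Task 2 → Task 4 → Task 5 → Task 8 → Task 9.

39 hours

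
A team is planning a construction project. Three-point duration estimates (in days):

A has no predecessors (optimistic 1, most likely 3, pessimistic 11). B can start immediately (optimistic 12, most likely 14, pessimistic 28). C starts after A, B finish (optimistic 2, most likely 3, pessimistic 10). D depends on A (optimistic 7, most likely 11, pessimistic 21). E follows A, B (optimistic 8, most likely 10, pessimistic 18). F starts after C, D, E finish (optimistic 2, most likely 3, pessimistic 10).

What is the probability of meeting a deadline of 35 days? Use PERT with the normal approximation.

0.879

te_A = (1 + 4·3 + 11)/6 = 24/6 = 4; σ²_A = ((11−1)/6)² = 2.778
te_B = (12 + 4·14 + 28)/6 = 96/6 = 16; σ²_B = ((28−12)/6)² = 7.111
te_C = (2 + 4·3 + 10)/6 = 24/6 = 4; σ²_C = ((10−2)/6)² = 1.778
te_D = (7 + 4·11 + 21)/6 = 72/6 = 12; σ²_D = ((21−7)/6)² = 5.444
te_E = (8 + 4·10 + 18)/6 = 66/6 = 11; σ²_E = ((18−8)/6)² = 2.778
te_F = (2 + 4·3 + 10)/6 = 24/6 = 4; σ²_F = ((10−2)/6)² = 1.778

Forward pass:
ES_A = 0; EF_A = 4
ES_B = 0; EF_B = 16
ES_C = max(EF_A=4, EF_B=16) = 16; EF_C = 16+4 = 20
ES_D = 4; EF_D = 4+12 = 16
ES_E = max(EF_A=4, EF_B=16) = 16; EF_E = 16+11 = 27
ES_F = max(EF_C=20, EF_D=16, EF_E=27) = 27; EF_F = 27+4 = 31
Expected project duration μ = 31 days. Critical path: B → E → F.

Variance along critical path = 7.111 + 2.778 + 1.778 = 11.667; σ = √11.667 = 3.416 days.
Z = (35 − 31) / 3.416 = 1.171
P(T ≤ 35) = Φ(1.171) ≈ 0.879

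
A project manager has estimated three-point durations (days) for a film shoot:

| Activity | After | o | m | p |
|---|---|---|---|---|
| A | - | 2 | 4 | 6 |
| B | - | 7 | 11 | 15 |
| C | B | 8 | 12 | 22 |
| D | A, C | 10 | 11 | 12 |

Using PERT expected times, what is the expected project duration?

35 days

te_A = (2 + 4·4 + 6)/6 = 24/6 = 4
te_B = (7 + 4·11 + 15)/6 = 66/6 = 11
te_C = (8 + 4·12 + 22)/6 = 78/6 = 13
te_D = (10 + 4·11 + 12)/6 = 66/6 = 11

Forward pass:
ES_A = 0; EF_A = 4
ES_B = 0; EF_B = 11
ES_C = 11; EF_C = 11+13 = 24
ES_D = max(EF_A=4, EF_C=24) = 24; EF_D = 24+11 = 35
Expected project duration μ = 35 days. Critical path: B → C → D.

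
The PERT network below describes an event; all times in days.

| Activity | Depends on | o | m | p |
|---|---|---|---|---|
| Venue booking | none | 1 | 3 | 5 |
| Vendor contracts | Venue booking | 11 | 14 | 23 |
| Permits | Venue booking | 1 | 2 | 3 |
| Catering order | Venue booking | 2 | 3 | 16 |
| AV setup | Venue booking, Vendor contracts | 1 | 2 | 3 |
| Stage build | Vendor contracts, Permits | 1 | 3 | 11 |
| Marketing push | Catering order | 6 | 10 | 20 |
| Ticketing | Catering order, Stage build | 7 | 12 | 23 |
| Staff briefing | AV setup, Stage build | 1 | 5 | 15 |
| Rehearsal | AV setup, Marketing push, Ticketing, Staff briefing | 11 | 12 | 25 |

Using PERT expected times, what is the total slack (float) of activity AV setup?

te_Venue booking = (1 + 4·3 + 5)/6 = 18/6 = 3
te_Vendor contracts = (11 + 4·14 + 23)/6 = 90/6 = 15
te_Permits = (1 + 4·2 + 3)/6 = 12/6 = 2
te_Catering order = (2 + 4·3 + 16)/6 = 30/6 = 5
te_AV setup = (1 + 4·2 + 3)/6 = 12/6 = 2
te_Stage build = (1 + 4·3 + 11)/6 = 24/6 = 4
te_Marketing push = (6 + 4·10 + 20)/6 = 66/6 = 11
te_Ticketing = (7 + 4·12 + 23)/6 = 78/6 = 13
te_Staff briefing = (1 + 4·5 + 15)/6 = 36/6 = 6
te_Rehearsal = (11 + 4·12 + 25)/6 = 84/6 = 14

Forward pass:
ES_Venue booking = 0; EF_Venue booking = 3
ES_Vendor contracts = 3; EF_Vendor contracts = 3+15 = 18
ES_Permits = 3; EF_Permits = 3+2 = 5
ES_Catering order = 3; EF_Catering order = 3+5 = 8
ES_AV setup = max(EF_Venue booking=3, EF_Vendor contracts=18) = 18; EF_AV setup = 18+2 = 20
ES_Stage build = max(EF_Vendor contracts=18, EF_Permits=5) = 18; EF_Stage build = 18+4 = 22
ES_Marketing push = 8; EF_Marketing push = 8+11 = 19
ES_Ticketing = max(EF_Catering order=8, EF_Stage build=22) = 22; EF_Ticketing = 22+13 = 35
ES_Staff briefing = max(EF_AV setup=20, EF_Stage build=22) = 22; EF_Staff briefing = 22+6 = 28
ES_Rehearsal = max(EF_AV setup=20, EF_Marketing push=19, EF_Ticketing=35, EF_Staff briefing=28) = 35; EF_Rehearsal = 35+14 = 49
Expected project duration μ = 49 days. Critical path: Venue booking → Vendor contracts → Stage build → Ticketing → Rehearsal.

Backward pass:
LF_Rehearsal = 49; LS_Rehearsal = 49−14 = 35
LF_Staff briefing = LS_Rehearsal = 35; LS_Staff briefing = 35−6 = 29
LF_Ticketing = LS_Rehearsal = 35; LS_Ticketing = 35−13 = 22
LF_Marketing push = LS_Rehearsal = 35; LS_Marketing push = 35−11 = 24
LF_Stage build = min(LS_Ticketing=22, LS_Staff briefing=29) = 22; LS_Stage build = 22−4 = 18
LF_AV setup = min(LS_Staff briefing=29, LS_Rehearsal=35) = 29; LS_AV setup = 29−2 = 27
LF_Catering order = min(LS_Marketing push=24, LS_Ticketing=22) = 22; LS_Catering order = 22−5 = 17
LF_Permits = LS_Stage build = 18; LS_Permits = 18−2 = 16
LF_Vendor contracts = min(LS_AV setup=27, LS_Stage build=18) = 18; LS_Vendor contracts = 18−15 = 3
LF_Venue booking = min(LS_Vendor contracts=3, LS_Permits=16, LS_Catering order=17, LS_AV setup=27) = 3; LS_Venue booking = 3−3 = 0
Slack_AV setup = LS_AV setup − ES_AV setup = 27 − 18 = 9

9 days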